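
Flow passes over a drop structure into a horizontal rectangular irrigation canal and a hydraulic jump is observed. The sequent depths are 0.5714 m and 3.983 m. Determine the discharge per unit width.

q = 7.130 m²/s

For a rectangular channel the momentum equation gives q² = ½·g·y₁·y₂·(y₁ + y₂) = ½×9.81×0.5714×3.983×4.554 = 50.84.
q = √50.84 = 7.130 m²/s.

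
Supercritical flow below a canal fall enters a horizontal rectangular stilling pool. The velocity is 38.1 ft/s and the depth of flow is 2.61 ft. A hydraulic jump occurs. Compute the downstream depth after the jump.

y₂ = 14.1 ft

Fr₁ = V₁/√(g·y₁) = 38.1/√(32.2×2.61) = 4.16.
By Bélanger, y₂/y₁ = ½[√(1 + 8Fr₁²) − 1] = ½[√139.2 − 1] = 5.40.
y₂ = 5.40 × 2.61 = 14.1 ft.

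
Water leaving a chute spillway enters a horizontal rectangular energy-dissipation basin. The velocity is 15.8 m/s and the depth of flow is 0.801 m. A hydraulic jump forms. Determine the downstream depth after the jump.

y₂ = 6.00 m

Fr₁ = V₁/√(g·y₁) = 15.8/√(9.81×0.801) = 5.64.
By Bélanger, y₂/y₁ = ½[√(1 + 8Fr₁²) − 1] = ½[√255.2 − 1] = 7.49.
y₂ = 7.49 × 0.801 = 6.00 m.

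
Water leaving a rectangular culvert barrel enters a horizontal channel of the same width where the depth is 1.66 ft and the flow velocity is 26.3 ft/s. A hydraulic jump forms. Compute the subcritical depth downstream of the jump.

Fr₁ = V₁/√(g·y₁) = 26.3/√(32.2×1.66) = 3.60.
Sequent-depth ratio: y₂/y₁ = ½[√(1 + 8Fr₁²) − 1] = ½[√104.5 − 1] = 4.61.
y₂ = 4.61 × 1.66 = 7.66 ft.

y₂ = 7.66 ft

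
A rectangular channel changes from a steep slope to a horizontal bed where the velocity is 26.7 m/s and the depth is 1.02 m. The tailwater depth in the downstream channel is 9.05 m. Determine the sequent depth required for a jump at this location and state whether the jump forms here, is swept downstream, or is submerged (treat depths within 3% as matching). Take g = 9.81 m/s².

y₂ = 11.7 m; the jump is swept downstream

Fr₁ = V₁/√(g·y₁) = 26.7/√(9.81×1.02) = 8.44.
Conjugate-depth relation: y₂/y₁ = ½[√(1 + 8Fr₁²) − 1] = ½[√571.0 − 1] = 11.4.
y₂ = 11.4 × 1.02 = 11.7 m.
Tailwater y_tw = 9.05 m: y_tw < y₂, so the jump is swept downstream.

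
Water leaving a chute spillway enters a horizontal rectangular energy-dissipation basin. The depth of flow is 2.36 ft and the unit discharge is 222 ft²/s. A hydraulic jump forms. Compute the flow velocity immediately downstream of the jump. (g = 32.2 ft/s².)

V₂ = 6.37 ft/s

V₁ = q/y₁ = 222/2.36 = 94.1 ft/s. Fr₁ = V₁/√(g·y₁) = 94.1/√(32.2×2.36) = 10.8.
Conjugate-depth relation: y₂/y₁ = ½[√(1 + 8Fr₁²) − 1] = ½[√932.5 − 1] = 14.8.
y₂ = 14.8 × 2.36 = 34.9 ft.
V₂ = q/y₂ = 222/34.9 = 6.37 ft/s.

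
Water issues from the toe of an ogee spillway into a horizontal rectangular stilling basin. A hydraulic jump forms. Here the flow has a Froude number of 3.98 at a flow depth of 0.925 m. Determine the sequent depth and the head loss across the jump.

Fr₁ = 3.98 (given).
Sequent-depth ratio: y₂/y₁ = ½[√(1 + 8Fr₁²) − 1] = ½[√127.7 − 1] = 5.15.
y₂ = 5.15 × 0.925 = 4.76 m.
V₁ = Fr₁·√(g·y₁) = 3.98×√(9.81×0.925) = 12.0 m/s; q = V₁·y₁ = 11.1 m²/s. V₂ = q/y₂ = 11.1/4.76 = 2.33 m/s. E₁ = y₁ + V₁²/2g = 8.25 m; E₂ = y₂ + V₂²/2g = 5.04 m. ΔE = E₁ − E₂ = 3.21 m.

y₂ = 4.76 m; ΔE = 3.21 m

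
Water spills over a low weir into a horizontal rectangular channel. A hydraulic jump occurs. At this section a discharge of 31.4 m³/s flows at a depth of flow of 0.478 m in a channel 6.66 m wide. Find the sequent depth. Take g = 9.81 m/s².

y₂ = 2.85 m

q = Q/b = 31.4/6.66 = 4.71 m²/s; V₁ = q/y₁ = 9.86 m/s. Fr₁ = V₁/√(g·y₁) = 4.55.
Sequent-depth ratio: y₂/y₁ = ½[√(1 + 8Fr₁²) − 1] = ½[√167.0 − 1] = 5.96.
y₂ = 5.96 × 0.478 = 2.85 m.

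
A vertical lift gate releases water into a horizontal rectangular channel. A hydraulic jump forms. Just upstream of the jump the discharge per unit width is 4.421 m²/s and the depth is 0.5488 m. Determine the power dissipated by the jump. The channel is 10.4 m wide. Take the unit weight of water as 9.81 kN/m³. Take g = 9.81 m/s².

V₁ = q/y₁ = 4.421/0.5488 = 8.056 m/s. Fr₁ = V₁/√(g·y₁) = 8.056/√(9.81×0.5488) = 3.472.
Conjugate-depth relation: y₂/y₁ = ½[√(1 + 8Fr₁²) − 1] = ½[√97.432 − 1] = 4.435.
y₂ = 4.435 × 0.5488 = 2.434 m.
V₂ = q/y₂ = 4.421/2.434 = 1.816 m/s. E₁ = y₁ + V₁²/2g = 3.856 m; E₂ = y₂ + V₂²/2g = 2.602 m. ΔE = E₁ − E₂ = 1.254 m.
Q = q·b = 4.421 × 10.4 = 45.98 m³/s. P = γ·Q·ΔE = 9.81 × 45.98 × 1.254 = 565.7 kW.

P = 565.7 kW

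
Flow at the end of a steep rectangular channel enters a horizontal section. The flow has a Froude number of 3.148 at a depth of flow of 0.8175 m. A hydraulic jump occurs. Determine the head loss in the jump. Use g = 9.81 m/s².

ΔE = 1.359 m

Fr₁ = 3.148 (given).
From the momentum equation for a rectangular channel, y₂/y₁ = ½[√(1 + 8Fr₁²) − 1] = ½[√80.279 − 1] = 3.980.
y₂ = 3.980 × 0.8175 = 3.254 m.
Head loss: ΔE = (y₂ − y₁)³/(4y₁y₂) = (3.254 − 0.8175)³/(4×0.8175×3.254) = 14.46/10.64 = 1.359 m.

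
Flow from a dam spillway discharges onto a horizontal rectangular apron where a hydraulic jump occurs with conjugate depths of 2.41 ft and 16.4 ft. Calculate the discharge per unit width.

For a rectangular channel the momentum equation gives q² = ½·g·y₁·y₂·(y₁ + y₂) = ½×32.2×2.41×16.4×18.8 = 11969.
q = √11969 = 109 ft²/s.

q = 109 ft²/s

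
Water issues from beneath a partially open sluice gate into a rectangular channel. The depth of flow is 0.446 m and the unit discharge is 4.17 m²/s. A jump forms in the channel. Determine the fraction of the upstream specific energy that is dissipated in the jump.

V₁ = q/y₁ = 4.17/0.446 = 9.35 m/s. Fr₁ = V₁/√(g·y₁) = 9.35/√(9.81×0.446) = 4.47.
Sequent-depth ratio: y₂/y₁ = ½[√(1 + 8Fr₁²) − 1] = ½[√160.8 − 1] = 5.84.
y₂ = 5.84 × 0.446 = 2.61 m.
E₁ = y₁ + V₁²/2g = 4.90 m. ΔE = (y₂ − y₁)³/(4y₁y₂) = 2.17 m. ΔE/E₁ = 2.17/4.90 = 0.442.

ΔE/E₁ = 0.442 (44.2%)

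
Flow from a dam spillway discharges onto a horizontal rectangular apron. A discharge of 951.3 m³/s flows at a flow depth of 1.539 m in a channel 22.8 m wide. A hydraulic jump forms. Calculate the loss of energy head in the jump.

ΔE = 24.14 m

q = Q/b = 951.3/22.8 = 41.72 m²/s; V₁ = q/y₁ = 27.11 m/s. Fr₁ = V₁/√(g·y₁) = 6.977.
From the momentum equation for a rectangular channel, y₂/y₁ = ½[√(1 + 8Fr₁²) − 1] = ½[√390.47 − 1] = 9.380.
y₂ = 9.380 × 1.539 = 14.44 m.
V₂ = q/y₂ = 41.72/14.44 = 2.890 m/s. E₁ = y₁ + V₁²/2g = 39.00 m; E₂ = y₂ + V₂²/2g = 14.86 m. ΔE = E₁ − E₂ = 24.14 m.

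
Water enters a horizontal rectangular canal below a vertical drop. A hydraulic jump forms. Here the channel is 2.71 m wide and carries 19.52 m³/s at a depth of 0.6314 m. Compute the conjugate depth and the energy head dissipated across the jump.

y₂ = 3.789 m; ΔE = 3.291 m

q = Q/b = 19.52/2.71 = 7.203 m²/s; V₁ = q/y₁ = 11.41 m/s. Fr₁ = V₁/√(g·y₁) = 4.584.
Conjugate-depth relation: y₂/y₁ = ½[√(1 + 8Fr₁²) − 1] = ½[√169.08 − 1] = 6.002.
y₂ = 6.002 × 0.6314 = 3.789 m.
V₂ = q/y₂ = 7.203/3.789 = 1.901 m/s. E₁ = y₁ + V₁²/2g = 7.264 m; E₂ = y₂ + V₂²/2g = 3.974 m. ΔE = E₁ − E₂ = 3.291 m.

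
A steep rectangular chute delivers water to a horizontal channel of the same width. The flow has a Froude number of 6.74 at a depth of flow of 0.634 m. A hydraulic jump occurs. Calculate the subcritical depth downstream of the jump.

y₂ = 5.73 m

Fr₁ = 6.74 (given).
By Bélanger, y₂/y₁ = ½[√(1 + 8Fr₁²) − 1] = ½[√364.4 − 1] = 9.04.
y₂ = 9.04 × 0.634 = 5.73 m.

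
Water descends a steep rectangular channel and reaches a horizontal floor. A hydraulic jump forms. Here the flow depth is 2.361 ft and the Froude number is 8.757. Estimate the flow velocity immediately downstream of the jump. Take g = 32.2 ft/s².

V₂ = 6.419 ft/s

Fr₁ = 8.757 (given).
From the momentum equation for a rectangular channel, y₂/y₁ = ½[√(1 + 8Fr₁²) − 1] = ½[√614.48 − 1] = 11.89.
y₂ = 11.89 × 2.361 = 28.08 ft.
V₁ = Fr₁·√(g·y₁) = 8.757×√(32.2×2.361) = 76.35 ft/s; q = V₁·y₁ = 180.3 ft²/s.
V₂ = q/y₂ = 180.3/28.08 = 6.419 ft/s.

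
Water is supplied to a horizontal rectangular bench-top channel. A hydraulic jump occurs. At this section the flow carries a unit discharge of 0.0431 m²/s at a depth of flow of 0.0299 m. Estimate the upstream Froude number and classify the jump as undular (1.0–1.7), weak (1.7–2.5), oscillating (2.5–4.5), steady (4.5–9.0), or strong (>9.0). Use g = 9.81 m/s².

Fr₁ = 2.66; oscillating jump

V₁ = q/y₁ = 0.0431/0.0299 = 1.44 m/s. Fr₁ = V₁/√(g·y₁) = 1.44/√(9.81×0.0299) = 2.66.
Fr₁ = 2.66 lies in the oscillating range.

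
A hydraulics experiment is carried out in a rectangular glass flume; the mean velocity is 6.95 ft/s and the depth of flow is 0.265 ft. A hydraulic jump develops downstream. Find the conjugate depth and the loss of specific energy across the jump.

y₂ = 0.769 ft; ΔE = 0.157 ft

Fr₁ = V₁/√(g·y₁) = 6.95/√(32.2×0.265) = 2.38.
Bélanger equation: y₂/y₁ = ½[√(1 + 8Fr₁²) − 1] = ½[√46.29 − 1] = 2.90.
y₂ = 2.90 × 0.265 = 0.769 ft.
Head loss: ΔE = (y₂ − y₁)³/(4y₁y₂) = (0.769 − 0.265)³/(4×0.265×0.769) = 0.128/0.815 = 0.157 ft.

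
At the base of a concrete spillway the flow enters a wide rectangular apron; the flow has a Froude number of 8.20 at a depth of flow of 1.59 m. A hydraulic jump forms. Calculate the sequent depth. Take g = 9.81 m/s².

Fr₁ = 8.20 (given).
From the momentum equation for a rectangular channel, y₂/y₁ = ½[√(1 + 8Fr₁²) − 1] = ½[√538.9 − 1] = 11.1.
y₂ = 11.1 × 1.59 = 17.7 m.

y₂ = 17.7 m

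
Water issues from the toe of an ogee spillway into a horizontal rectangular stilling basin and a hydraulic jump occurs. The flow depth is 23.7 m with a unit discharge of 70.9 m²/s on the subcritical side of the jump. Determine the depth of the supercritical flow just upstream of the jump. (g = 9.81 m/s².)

V₂ = q/y₂ = 70.9/23.7 = 2.99 m/s; Fr₂ = V₂/√(g·y₂) = 0.196.
Since the conjugate-depth ratio holds either way, y₁/y₂ = ½[√(1 + 8Fr₂²) − 1] = ½[√1.308 − 1] = 0.0718.
y₁ = 0.0718 × 23.7 = 1.70 m.

y₁ = 1.70 m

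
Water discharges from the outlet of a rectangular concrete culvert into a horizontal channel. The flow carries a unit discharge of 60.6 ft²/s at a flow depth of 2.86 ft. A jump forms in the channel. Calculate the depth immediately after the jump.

y₂ = 7.61 ft

V₁ = q/y₁ = 60.6/2.86 = 21.2 ft/s. Fr₁ = V₁/√(g·y₁) = 21.2/√(32.2×2.86) = 2.21.
Bélanger equation: y₂/y₁ = ½[√(1 + 8Fr₁²) − 1] = ½[√40.00 − 1] = 2.66.
y₂ = 2.66 × 2.86 = 7.61 ft.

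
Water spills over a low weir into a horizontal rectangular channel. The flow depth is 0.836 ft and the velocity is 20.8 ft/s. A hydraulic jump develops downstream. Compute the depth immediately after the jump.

y₂ = 4.34 ft

Fr₁ = V₁/√(g·y₁) = 20.8/√(32.2×0.836) = 4.01.
Conjugate-depth relation: y₂/y₁ = ½[√(1 + 8Fr₁²) − 1] = ½[√129.6 − 1] = 5.19.
y₂ = 5.19 × 0.836 = 4.34 ft.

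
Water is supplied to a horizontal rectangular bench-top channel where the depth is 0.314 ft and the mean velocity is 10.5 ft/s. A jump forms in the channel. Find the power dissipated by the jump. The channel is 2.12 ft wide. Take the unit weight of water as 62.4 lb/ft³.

P = 0.485 hp

Fr₁ = V₁/√(g·y₁) = 10.5/√(32.2×0.314) = 3.30.
From the momentum equation for a rectangular channel, y₂/y₁ = ½[√(1 + 8Fr₁²) − 1] = ½[√88.23 − 1] = 4.20.
y₂ = 4.20 × 0.314 = 1.32 ft.
q = V₁·y₁ = 10.5 × 0.314 = 3.30 ft²/s. V₂ = q/y₂ = 3.30/1.32 = 2.50 ft/s. E₁ = y₁ + V₁²/2g = 2.03 ft; E₂ = y₂ + V₂²/2g = 1.41 ft. ΔE = E₁ − E₂ = 0.611 ft.
Q = q·b = 3.30 × 2.12 = 6.99 cfs. P = γ·Q·ΔE/550 = 62.4 × 6.99 × 0.611 / 550 = 0.485 hp.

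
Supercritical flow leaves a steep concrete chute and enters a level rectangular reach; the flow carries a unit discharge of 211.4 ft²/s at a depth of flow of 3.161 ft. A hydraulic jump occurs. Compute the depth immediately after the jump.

y₂ = 28.09 ft

V₁ = q/y₁ = 211.4/3.161 = 66.88 ft/s. Fr₁ = V₁/√(g·y₁) = 66.88/√(32.2×3.161) = 6.629.
Bélanger equation: y₂/y₁ = ½[√(1 + 8Fr₁²) − 1] = ½[√352.54 − 1] = 8.888.
y₂ = 8.888 × 3.161 = 28.09 ft.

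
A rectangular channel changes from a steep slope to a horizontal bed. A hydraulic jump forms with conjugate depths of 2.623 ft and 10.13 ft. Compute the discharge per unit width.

q = 73.86 ft²/s

For a rectangular channel the momentum equation gives q² = ½·g·y₁·y₂·(y₁ + y₂) = ½×32.2×2.623×10.13×12.75 = 5456.
q = √5456 = 73.86 ft²/s.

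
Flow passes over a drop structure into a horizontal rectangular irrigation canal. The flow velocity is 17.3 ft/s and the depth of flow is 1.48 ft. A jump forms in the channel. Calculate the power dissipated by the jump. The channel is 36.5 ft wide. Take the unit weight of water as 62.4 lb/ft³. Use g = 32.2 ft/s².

Fr₁ = V₁/√(g·y₁) = 17.3/√(32.2×1.48) = 2.51.
Bélanger equation: y₂/y₁ = ½[√(1 + 8Fr₁²) − 1] = ½[√51.24 − 1] = 3.08.
y₂ = 3.08 × 1.48 = 4.56 ft.
Head loss: ΔE = (y₂ − y₁)³/(4y₁y₂) = (4.56 − 1.48)³/(4×1.48×4.56) = 29.1/27.0 = 1.08 ft.
q = V₁·y₁ = 17.3 × 1.48 = 25.6 ft²/s. Q = q·b = 25.6 × 36.5 = 935 cfs. P = γ·Q·ΔE/550 = 62.4 × 935 × 1.08 / 550 = 115 hp.

P = 115 hp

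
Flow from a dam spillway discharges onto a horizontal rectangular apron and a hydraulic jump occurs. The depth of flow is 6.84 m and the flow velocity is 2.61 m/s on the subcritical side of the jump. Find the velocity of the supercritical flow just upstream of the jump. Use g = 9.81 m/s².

Fr₂ = V₂/√(g·y₂) = 2.61/√(9.81×6.84) = 0.319.
Applying the sequent-depth relation in reverse, y₁/y₂ = ½[√(1 + 8Fr₂²) − 1] = ½[√1.812 − 1] = 0.173.
y₁ = 0.173 × 6.84 = 1.18 m.
V₁ = q/y₁ = 17.9/1.18 = 15.1 m/s.

V₁ = 15.1 m/s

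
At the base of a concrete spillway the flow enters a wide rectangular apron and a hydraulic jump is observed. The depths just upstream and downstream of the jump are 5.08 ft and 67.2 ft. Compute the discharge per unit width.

q = 630 ft²/s

For a rectangular channel the momentum equation gives q² = ½·g·y₁·y₂·(y₁ + y₂) = ½×32.2×5.08×67.2×72.3 = 397262.
q = √397262 = 630 ft²/s.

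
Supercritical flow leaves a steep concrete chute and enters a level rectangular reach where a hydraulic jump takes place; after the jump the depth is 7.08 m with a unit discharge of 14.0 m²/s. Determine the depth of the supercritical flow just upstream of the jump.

y₁ = 0.723 m

V₂ = q/y₂ = 14.0/7.08 = 1.98 m/s; Fr₂ = V₂/√(g·y₂) = 0.237.
Applying the sequent-depth relation in reverse, y₁/y₂ = ½[√(1 + 8Fr₂²) − 1] = ½[√1.450 − 1] = 0.102.
y₁ = 0.102 × 7.08 = 0.723 m.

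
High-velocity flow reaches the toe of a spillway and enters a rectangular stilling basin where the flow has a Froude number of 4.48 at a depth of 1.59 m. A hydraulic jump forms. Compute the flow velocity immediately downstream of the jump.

Fr₁ = 4.48 (given).
From the momentum equation for a rectangular channel, y₂/y₁ = ½[√(1 + 8Fr₁²) − 1] = ½[√161.6 − 1] = 5.86.
y₂ = 5.86 × 1.59 = 9.31 m.
V₁ = Fr₁·√(g·y₁) = 4.48×√(9.81×1.59) = 17.7 m/s; q = V₁·y₁ = 28.1 m²/s.
V₂ = q/y₂ = 28.1/9.31 = 3.02 m/s.

V₂ = 3.02 m/s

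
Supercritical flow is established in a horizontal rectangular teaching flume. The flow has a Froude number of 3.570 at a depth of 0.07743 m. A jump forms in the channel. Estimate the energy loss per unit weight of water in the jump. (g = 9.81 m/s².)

Fr₁ = 3.570 (given).
Conjugate-depth relation: y₂/y₁ = ½[√(1 + 8Fr₁²) − 1] = ½[√102.96 − 1] = 4.573.
y₂ = 4.573 × 0.07743 = 0.3541 m.
Head loss: ΔE = (y₂ − y₁)³/(4y₁y₂) = (0.3541 − 0.07743)³/(4×0.07743×0.3541) = 0.02118/0.1097 = 0.1931 m.

ΔE = 0.1931 m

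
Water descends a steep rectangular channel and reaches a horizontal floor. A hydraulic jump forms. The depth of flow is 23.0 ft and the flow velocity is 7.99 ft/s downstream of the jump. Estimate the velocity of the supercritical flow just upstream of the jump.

Fr₂ = V₂/√(g·y₂) = 7.99/√(32.2×23.0) = 0.294.
The Bélanger relation is symmetric: y₁/y₂ = ½[√(1 + 8Fr₂²) − 1] = ½[√1.690 − 1] = 0.150.
y₁ = 0.150 × 23.0 = 3.45 ft.
V₁ = q/y₁ = 184/3.45 = 53.3 ft/s.

V₁ = 53.3 ft/s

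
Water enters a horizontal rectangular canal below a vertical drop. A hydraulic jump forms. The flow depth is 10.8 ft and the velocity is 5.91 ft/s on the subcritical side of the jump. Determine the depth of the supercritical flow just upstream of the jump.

Fr₂ = V₂/√(g·y₂) = 5.91/√(32.2×10.8) = 0.317.
Applying the sequent-depth relation in reverse, y₁/y₂ = ½[√(1 + 8Fr₂²) − 1] = ½[√1.803 − 1] = 0.171.
y₁ = 0.171 × 10.8 = 1.85 ft.

y₁ = 1.85 ft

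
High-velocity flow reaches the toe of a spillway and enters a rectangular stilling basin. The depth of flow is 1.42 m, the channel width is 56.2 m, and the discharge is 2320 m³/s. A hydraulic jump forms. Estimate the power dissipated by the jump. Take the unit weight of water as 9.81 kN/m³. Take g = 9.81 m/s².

P = 663625 kW

q = Q/b = 2320/56.2 = 41.3 m²/s; V₁ = q/y₁ = 29.1 m/s. Fr₁ = V₁/√(g·y₁) = 7.79.
By Bélanger, y₂/y₁ = ½[√(1 + 8Fr₁²) − 1] = ½[√486.4 − 1] = 10.5.
y₂ = 10.5 × 1.42 = 14.9 m.
Head loss: ΔE = (y₂ − y₁)³/(4y₁y₂) = (14.9 − 1.42)³/(4×1.42×14.9) = 2476/84.9 = 29.2 m.
P = γ·Q·ΔE = 9.81 × 2320 × 29.2 = 663625 kW.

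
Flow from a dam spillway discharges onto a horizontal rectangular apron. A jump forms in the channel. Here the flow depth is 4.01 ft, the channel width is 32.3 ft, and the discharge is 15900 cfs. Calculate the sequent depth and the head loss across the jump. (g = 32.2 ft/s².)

y₂ = 59.3 ft; ΔE = 178 ft

q = Q/b = 15900/32.3 = 492 ft²/s; V₁ = q/y₁ = 123 ft/s. Fr₁ = V₁/√(g·y₁) = 10.8.
From the momentum equation for a rectangular channel, y₂/y₁ = ½[√(1 + 8Fr₁²) − 1] = ½[√934.7 − 1] = 14.8.
y₂ = 14.8 × 4.01 = 59.3 ft.
V₂ = q/y₂ = 492/59.3 = 8.30 ft/s. E₁ = y₁ + V₁²/2g = 238 ft; E₂ = y₂ + V₂²/2g = 60.4 ft. ΔE = E₁ − E₂ = 178 ft.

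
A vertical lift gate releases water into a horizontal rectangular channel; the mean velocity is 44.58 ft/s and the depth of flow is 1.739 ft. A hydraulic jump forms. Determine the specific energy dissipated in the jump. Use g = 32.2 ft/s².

ΔE = 18.30 ft

Fr₁ = V₁/√(g·y₁) = 44.58/√(32.2×1.739) = 5.957.
By Bélanger, y₂/y₁ = ½[√(1 + 8Fr₁²) − 1] = ½[√284.93 − 1] = 7.940.
y₂ = 7.940 × 1.739 = 13.81 ft.
Head loss: ΔE = (y₂ − y₁)³/(4y₁y₂) = (13.81 − 1.739)³/(4×1.739×13.81) = 1758/96.05 = 18.30 ft.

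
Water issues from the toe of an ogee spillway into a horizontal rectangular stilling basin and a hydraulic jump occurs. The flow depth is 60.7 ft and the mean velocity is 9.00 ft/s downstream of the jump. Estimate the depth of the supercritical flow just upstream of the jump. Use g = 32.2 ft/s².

Fr₂ = V₂/√(g·y₂) = 9.00/√(32.2×60.7) = 0.204.
The Bélanger relation is symmetric: y₁/y₂ = ½[√(1 + 8Fr₂²) − 1] = ½[√1.332 − 1] = 0.0770.
y₁ = 0.0770 × 60.7 = 4.67 ft.

y₁ = 4.67 ft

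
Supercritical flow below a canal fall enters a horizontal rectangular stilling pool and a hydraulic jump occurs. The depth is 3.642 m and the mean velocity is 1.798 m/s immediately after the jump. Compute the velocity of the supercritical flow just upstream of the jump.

Fr₂ = V₂/√(g·y₂) = 1.798/√(9.81×3.642) = 0.3008.
The Bélanger relation is symmetric: y₁/y₂ = ½[√(1 + 8Fr₂²) − 1] = ½[√1.7239 − 1] = 0.1565.
y₁ = 0.1565 × 3.642 = 0.5699 m.
V₁ = q/y₁ = 6.548/0.5699 = 11.49 m/s.

V₁ = 11.49 m/s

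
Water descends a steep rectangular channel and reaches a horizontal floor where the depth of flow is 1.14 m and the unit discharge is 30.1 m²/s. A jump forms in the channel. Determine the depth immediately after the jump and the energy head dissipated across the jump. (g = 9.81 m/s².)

y₂ = 12.2 m; ΔE = 24.2 m

V₁ = q/y₁ = 30.1/1.14 = 26.4 m/s. Fr₁ = V₁/√(g·y₁) = 26.4/√(9.81×1.14) = 7.90.
Sequent-depth ratio: y₂/y₁ = ½[√(1 + 8Fr₁²) − 1] = ½[√499.7 − 1] = 10.7.
y₂ = 10.7 × 1.14 = 12.2 m.
V₂ = q/y₂ = 30.1/12.2 = 2.47 m/s. E₁ = y₁ + V₁²/2g = 36.7 m; E₂ = y₂ + V₂²/2g = 12.5 m. ΔE = E₁ − E₂ = 24.2 m.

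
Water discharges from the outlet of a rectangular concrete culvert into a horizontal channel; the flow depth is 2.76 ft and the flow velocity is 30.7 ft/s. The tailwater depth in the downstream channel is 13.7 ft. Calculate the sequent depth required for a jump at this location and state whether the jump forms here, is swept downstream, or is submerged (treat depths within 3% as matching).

Fr₁ = V₁/√(g·y₁) = 30.7/√(32.2×2.76) = 3.26.
From the momentum equation for a rectangular channel, y₂/y₁ = ½[√(1 + 8Fr₁²) − 1] = ½[√85.84 − 1] = 4.13.
y₂ = 4.13 × 2.76 = 11.4 ft.
Tailwater y_tw = 13.7 ft: y_tw > y₂, so the jump is submerged.

y₂ = 11.4 ft; the jump is submerged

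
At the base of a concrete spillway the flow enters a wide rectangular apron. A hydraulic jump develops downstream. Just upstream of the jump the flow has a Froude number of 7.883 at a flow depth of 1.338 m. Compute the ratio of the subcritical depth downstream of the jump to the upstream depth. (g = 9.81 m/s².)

Fr₁ = 7.883 (given).
From the momentum equation for a rectangular channel, y₂/y₁ = ½[√(1 + 8Fr₁²) − 1] = ½[√498.13 − 1] = 10.66.

y₂/y₁ = 10.66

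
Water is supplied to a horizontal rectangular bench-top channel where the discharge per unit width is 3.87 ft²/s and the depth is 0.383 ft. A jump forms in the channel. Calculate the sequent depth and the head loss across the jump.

y₂ = 1.38 ft; ΔE = 0.467 ft

V₁ = q/y₁ = 3.87/0.383 = 10.1 ft/s. Fr₁ = V₁/√(g·y₁) = 10.1/√(32.2×0.383) = 2.88.
From the momentum equation for a rectangular channel, y₂/y₁ = ½[√(1 + 8Fr₁²) − 1] = ½[√67.23 − 1] = 3.60.
y₂ = 3.60 × 0.383 = 1.38 ft.
V₂ = q/y₂ = 3.87/1.38 = 2.81 ft/s. E₁ = y₁ + V₁²/2g = 1.97 ft; E₂ = y₂ + V₂²/2g = 1.50 ft. ΔE = E₁ − E₂ = 0.467 ft.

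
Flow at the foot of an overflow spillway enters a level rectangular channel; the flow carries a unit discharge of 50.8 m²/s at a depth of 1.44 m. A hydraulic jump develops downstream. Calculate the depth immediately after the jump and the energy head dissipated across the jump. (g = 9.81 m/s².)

V₁ = q/y₁ = 50.8/1.44 = 35.3 m/s. Fr₁ = V₁/√(g·y₁) = 35.3/√(9.81×1.44) = 9.39.
Bélanger equation: y₂/y₁ = ½[√(1 + 8Fr₁²) − 1] = ½[√705.8 − 1] = 12.8.
y₂ = 12.8 × 1.44 = 18.4 m.
Head loss: ΔE = (y₂ − y₁)³/(4y₁y₂) = (18.4 − 1.44)³/(4×1.44×18.4) = 4885/106 = 46.1 m.

y₂ = 18.4 m; ΔE = 46.1 m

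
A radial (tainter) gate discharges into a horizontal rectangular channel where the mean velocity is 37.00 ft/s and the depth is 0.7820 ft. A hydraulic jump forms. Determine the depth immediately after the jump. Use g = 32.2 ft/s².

y₂ = 7.773 ft

Fr₁ = V₁/√(g·y₁) = 37.00/√(32.2×0.7820) = 7.373.
Conjugate-depth relation: y₂/y₁ = ½[√(1 + 8Fr₁²) − 1] = ½[√435.94 − 1] = 9.940.
y₂ = 9.940 × 0.7820 = 7.773 ft.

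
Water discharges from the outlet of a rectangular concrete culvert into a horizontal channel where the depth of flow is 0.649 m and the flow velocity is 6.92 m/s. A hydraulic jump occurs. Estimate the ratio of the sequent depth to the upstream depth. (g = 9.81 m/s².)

Fr₁ = V₁/√(g·y₁) = 6.92/√(9.81×0.649) = 2.74.
From the momentum equation for a rectangular channel, y₂/y₁ = ½[√(1 + 8Fr₁²) − 1] = ½[√61.17 − 1] = 3.41.

y₂/y₁ = 3.41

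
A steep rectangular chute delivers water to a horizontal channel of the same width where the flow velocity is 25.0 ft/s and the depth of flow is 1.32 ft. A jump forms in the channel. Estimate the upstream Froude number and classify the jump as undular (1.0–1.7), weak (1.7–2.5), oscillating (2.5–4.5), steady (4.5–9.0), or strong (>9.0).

Fr₁ = 3.83; oscillating jump

Fr₁ = V₁/√(g·y₁) = 25.0/√(32.2×1.32) = 3.83.
Fr₁ = 3.83 lies in the oscillating range.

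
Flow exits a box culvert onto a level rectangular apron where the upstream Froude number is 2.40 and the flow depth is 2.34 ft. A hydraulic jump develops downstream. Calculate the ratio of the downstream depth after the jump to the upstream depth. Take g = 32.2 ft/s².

y₂/y₁ = 2.93

Fr₁ = 2.40 (given).
By Bélanger, y₂/y₁ = ½[√(1 + 8Fr₁²) − 1] = ½[√47.08 − 1] = 2.93.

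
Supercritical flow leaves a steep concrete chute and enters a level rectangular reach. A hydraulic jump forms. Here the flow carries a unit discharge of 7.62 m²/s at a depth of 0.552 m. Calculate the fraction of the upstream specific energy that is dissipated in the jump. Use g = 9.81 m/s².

ΔE/E₁ = 0.560 (56.0%)

V₁ = q/y₁ = 7.62/0.552 = 13.8 m/s. Fr₁ = V₁/√(g·y₁) = 13.8/√(9.81×0.552) = 5.93.
By Bélanger, y₂/y₁ = ½[√(1 + 8Fr₁²) − 1] = ½[√282.5 − 1] = 7.90.
y₂ = 7.90 × 0.552 = 4.36 m.
E₁ = y₁ + V₁²/2g = 10.3 m. ΔE = (y₂ − y₁)³/(4y₁y₂) = 5.75 m. ΔE/E₁ = 5.75/10.3 = 0.560.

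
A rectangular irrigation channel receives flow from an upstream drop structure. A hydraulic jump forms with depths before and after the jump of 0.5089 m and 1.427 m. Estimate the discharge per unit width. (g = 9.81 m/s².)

q = 2.626 m²/s

For a rectangular channel the momentum equation gives q² = ½·g·y₁·y₂·(y₁ + y₂) = ½×9.81×0.5089×1.427×1.936 = 6.896.
q = √6.896 = 2.626 m²/s.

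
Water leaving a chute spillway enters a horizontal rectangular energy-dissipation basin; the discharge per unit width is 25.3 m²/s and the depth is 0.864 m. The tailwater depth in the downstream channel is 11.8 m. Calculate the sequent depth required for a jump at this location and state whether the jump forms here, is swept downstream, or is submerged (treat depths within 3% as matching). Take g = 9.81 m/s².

V₁ = q/y₁ = 25.3/0.864 = 29.3 m/s. Fr₁ = V₁/√(g·y₁) = 29.3/√(9.81×0.864) = 10.1.
Bélanger equation: y₂/y₁ = ½[√(1 + 8Fr₁²) − 1] = ½[√810.3 − 1] = 13.7.
y₂ = 13.7 × 0.864 = 11.9 m.
Tailwater y_tw = 11.8 m: y_tw ≈ y₂, so the jump forms here.

y₂ = 11.9 m; the jump forms here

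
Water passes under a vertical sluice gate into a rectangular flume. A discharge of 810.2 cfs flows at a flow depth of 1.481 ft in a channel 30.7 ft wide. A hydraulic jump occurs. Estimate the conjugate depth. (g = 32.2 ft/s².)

q = Q/b = 810.2/30.7 = 26.39 ft²/s; V₁ = q/y₁ = 17.82 ft/s. Fr₁ = V₁/√(g·y₁) = 2.580.
Bélanger equation: y₂/y₁ = ½[√(1 + 8Fr₁²) − 1] = ½[√54.269 − 1] = 3.183.
y₂ = 3.183 × 1.481 = 4.715 ft.

y₂ = 4.715 ft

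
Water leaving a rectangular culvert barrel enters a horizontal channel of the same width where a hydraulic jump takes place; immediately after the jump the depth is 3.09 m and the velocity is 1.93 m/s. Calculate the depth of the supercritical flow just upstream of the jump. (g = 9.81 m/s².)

Fr₂ = V₂/√(g·y₂) = 1.93/√(9.81×3.09) = 0.351.
From the momentum equation (using Fr₂), y₁/y₂ = ½[√(1 + 8Fr₂²) − 1] = ½[√1.983 − 1] = 0.204.
y₁ = 0.204 × 3.09 = 0.631 m.

y₁ = 0.631 m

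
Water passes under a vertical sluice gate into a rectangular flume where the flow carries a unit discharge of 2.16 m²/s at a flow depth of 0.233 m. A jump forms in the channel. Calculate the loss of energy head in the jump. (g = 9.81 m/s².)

V₁ = q/y₁ = 2.16/0.233 = 9.27 m/s. Fr₁ = V₁/√(g·y₁) = 9.27/√(9.81×0.233) = 6.13.
Conjugate-depth relation: y₂/y₁ = ½[√(1 + 8Fr₁²) − 1] = ½[√301.8 − 1] = 8.19.
y₂ = 8.19 × 0.233 = 1.91 m.
Head loss: ΔE = (y₂ − y₁)³/(4y₁y₂) = (1.91 − 0.233)³/(4×0.233×1.91) = 4.69/1.78 = 2.64 m.

ΔE = 2.64 m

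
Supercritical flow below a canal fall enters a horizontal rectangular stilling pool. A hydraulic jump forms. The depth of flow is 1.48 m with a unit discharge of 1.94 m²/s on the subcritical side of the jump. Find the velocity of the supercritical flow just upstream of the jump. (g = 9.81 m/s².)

V₂ = q/y₂ = 1.94/1.48 = 1.31 m/s; Fr₂ = V₂/√(g·y₂) = 0.344.
The Bélanger relation is symmetric: y₁/y₂ = ½[√(1 + 8Fr₂²) − 1] = ½[√1.947 − 1] = 0.198.
y₁ = 0.198 × 1.48 = 0.292 m.
V₁ = q/y₁ = 1.94/0.292 = 6.63 m/s.

V₁ = 6.63 m/s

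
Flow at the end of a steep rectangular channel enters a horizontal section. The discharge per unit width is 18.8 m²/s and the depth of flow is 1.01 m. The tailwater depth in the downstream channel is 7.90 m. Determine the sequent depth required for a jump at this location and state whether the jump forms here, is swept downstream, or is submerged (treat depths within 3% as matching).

V₁ = q/y₁ = 18.8/1.01 = 18.6 m/s. Fr₁ = V₁/√(g·y₁) = 18.6/√(9.81×1.01) = 5.91.
Conjugate-depth relation: y₂/y₁ = ½[√(1 + 8Fr₁²) − 1] = ½[√280.8 − 1] = 7.88.
y₂ = 7.88 × 1.01 = 7.96 m.
Tailwater y_tw = 7.90 m: y_tw ≈ y₂, so the jump forms here.

y₂ = 7.96 m; the jump forms here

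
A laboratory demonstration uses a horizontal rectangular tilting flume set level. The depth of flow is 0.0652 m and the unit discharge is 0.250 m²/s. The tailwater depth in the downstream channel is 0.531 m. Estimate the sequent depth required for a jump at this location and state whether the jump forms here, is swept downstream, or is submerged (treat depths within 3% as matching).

y₂ = 0.411 m; the jump is submerged

V₁ = q/y₁ = 0.250/0.0652 = 3.83 m/s. Fr₁ = V₁/√(g·y₁) = 3.83/√(9.81×0.0652) = 4.79.
By Bélanger, y₂/y₁ = ½[√(1 + 8Fr₁²) − 1] = ½[√184.9 − 1] = 6.30.
y₂ = 6.30 × 0.0652 = 0.411 m.
Tailwater y_tw = 0.531 m: y_tw > y₂, so the jump is submerged.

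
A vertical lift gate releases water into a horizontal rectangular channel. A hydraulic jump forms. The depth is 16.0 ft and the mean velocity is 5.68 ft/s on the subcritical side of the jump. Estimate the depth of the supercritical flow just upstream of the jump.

y₁ = 1.80 ft

Fr₂ = V₂/√(g·y₂) = 5.68/√(32.2×16.0) = 0.250.
Applying the sequent-depth relation in reverse, y₁/y₂ = ½[√(1 + 8Fr₂²) − 1] = ½[√1.501 − 1] = 0.113.
y₁ = 0.113 × 16.0 = 1.80 ft.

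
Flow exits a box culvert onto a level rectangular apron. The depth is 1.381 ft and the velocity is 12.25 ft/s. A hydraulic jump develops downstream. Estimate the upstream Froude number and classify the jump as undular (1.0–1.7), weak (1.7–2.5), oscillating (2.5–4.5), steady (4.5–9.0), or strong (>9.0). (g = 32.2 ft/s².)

Fr₁ = 1.837; weak jump

Fr₁ = V₁/√(g·y₁) = 12.25/√(32.2×1.381) = 1.837.
Fr₁ = 1.837 lies in the weak range.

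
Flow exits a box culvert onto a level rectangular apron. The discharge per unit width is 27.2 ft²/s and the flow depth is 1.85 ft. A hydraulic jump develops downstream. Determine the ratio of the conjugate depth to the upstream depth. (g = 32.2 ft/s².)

V₁ = q/y₁ = 27.2/1.85 = 14.7 ft/s. Fr₁ = V₁/√(g·y₁) = 14.7/√(32.2×1.85) = 1.90.
Bélanger equation: y₂/y₁ = ½[√(1 + 8Fr₁²) − 1] = ½[√30.03 − 1] = 2.24.

y₂/y₁ = 2.24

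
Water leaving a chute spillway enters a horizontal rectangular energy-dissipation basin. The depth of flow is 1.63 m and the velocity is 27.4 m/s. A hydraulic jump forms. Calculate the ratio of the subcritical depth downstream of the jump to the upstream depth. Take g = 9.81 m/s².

Fr₁ = V₁/√(g·y₁) = 27.4/√(9.81×1.63) = 6.85.
From the momentum equation for a rectangular channel, y₂/y₁ = ½[√(1 + 8Fr₁²) − 1] = ½[√376.6 − 1] = 9.20.

y₂/y₁ = 9.20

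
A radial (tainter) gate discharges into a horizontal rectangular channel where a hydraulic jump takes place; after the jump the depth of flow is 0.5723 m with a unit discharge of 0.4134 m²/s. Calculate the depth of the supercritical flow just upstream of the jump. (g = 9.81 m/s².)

V₂ = q/y₂ = 0.4134/0.5723 = 0.7223 m/s; Fr₂ = V₂/√(g·y₂) = 0.3049.
From the momentum equation (using Fr₂), y₁/y₂ = ½[√(1 + 8Fr₂²) − 1] = ½[√1.7435 − 1] = 0.1602.
y₁ = 0.1602 × 0.5723 = 0.09169 m.

y₁ = 0.09169 m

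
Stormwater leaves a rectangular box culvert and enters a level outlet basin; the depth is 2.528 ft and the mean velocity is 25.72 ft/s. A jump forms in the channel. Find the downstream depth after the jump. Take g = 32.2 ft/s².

y₂ = 9.006 ft

Fr₁ = V₁/√(g·y₁) = 25.72/√(32.2×2.528) = 2.851.
From the momentum equation for a rectangular channel, y₂/y₁ = ½[√(1 + 8Fr₁²) − 1] = ½[√66.013 − 1] = 3.562.
y₂ = 3.562 × 2.528 = 9.006 ft.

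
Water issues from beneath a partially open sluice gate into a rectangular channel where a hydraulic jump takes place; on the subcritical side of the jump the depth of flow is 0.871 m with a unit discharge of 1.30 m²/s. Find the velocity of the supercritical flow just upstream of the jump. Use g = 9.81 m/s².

V₁ = 3.95 m/s

V₂ = q/y₂ = 1.30/0.871 = 1.49 m/s; Fr₂ = V₂/√(g·y₂) = 0.511.
The Bélanger relation is symmetric: y₁/y₂ = ½[√(1 + 8Fr₂²) − 1] = ½[√3.086 − 1] = 0.378.
y₁ = 0.378 × 0.871 = 0.330 m.
V₁ = q/y₁ = 1.30/0.330 = 3.95 m/s.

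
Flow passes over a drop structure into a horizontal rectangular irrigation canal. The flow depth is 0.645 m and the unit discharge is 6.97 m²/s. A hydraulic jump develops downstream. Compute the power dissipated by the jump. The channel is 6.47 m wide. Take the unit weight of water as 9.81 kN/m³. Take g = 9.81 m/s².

V₁ = q/y₁ = 6.97/0.645 = 10.8 m/s. Fr₁ = V₁/√(g·y₁) = 10.8/√(9.81×0.645) = 4.30.
Conjugate-depth relation: y₂/y₁ = ½[√(1 + 8Fr₁²) − 1] = ½[√148.6 − 1] = 5.60.
y₂ = 5.60 × 0.645 = 3.61 m.
V₂ = q/y₂ = 6.97/3.61 = 1.93 m/s. E₁ = y₁ + V₁²/2g = 6.60 m; E₂ = y₂ + V₂²/2g = 3.80 m. ΔE = E₁ − E₂ = 2.80 m.
Q = q·b = 6.97 × 6.47 = 45.1 m³/s. P = γ·Q·ΔE = 9.81 × 45.1 × 2.80 = 1238 kW.

P = 1238 kW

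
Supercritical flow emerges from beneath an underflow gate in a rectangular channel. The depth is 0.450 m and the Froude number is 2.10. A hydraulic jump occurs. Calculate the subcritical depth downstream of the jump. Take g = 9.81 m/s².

y₂ = 1.13 m

Fr₁ = 2.10 (given).
Conjugate-depth relation: y₂/y₁ = ½[√(1 + 8Fr₁²) − 1] = ½[√36.28 − 1] = 2.51.
y₂ = 2.51 × 0.450 = 1.13 m.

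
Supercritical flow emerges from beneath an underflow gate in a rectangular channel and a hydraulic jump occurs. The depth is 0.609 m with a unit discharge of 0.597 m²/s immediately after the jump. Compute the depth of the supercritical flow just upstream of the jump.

V₂ = q/y₂ = 0.597/0.609 = 0.980 m/s; Fr₂ = V₂/√(g·y₂) = 0.401.
From the momentum equation (using Fr₂), y₁/y₂ = ½[√(1 + 8Fr₂²) − 1] = ½[√2.287 − 1] = 0.256.
y₁ = 0.256 × 0.609 = 0.156 m.

y₁ = 0.156 m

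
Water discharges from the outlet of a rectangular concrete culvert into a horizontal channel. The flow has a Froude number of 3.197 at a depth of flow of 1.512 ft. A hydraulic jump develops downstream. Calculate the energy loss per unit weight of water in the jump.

ΔE = 2.646 ft

Fr₁ = 3.197 (given).
By Bélanger, y₂/y₁ = ½[√(1 + 8Fr₁²) − 1] = ½[√82.766 − 1] = 4.049.
y₂ = 4.049 × 1.512 = 6.122 ft.
Head loss: ΔE = (y₂ − y₁)³/(4y₁y₂) = (6.122 − 1.512)³/(4×1.512×6.122) = 97.96/37.02 = 2.646 ft.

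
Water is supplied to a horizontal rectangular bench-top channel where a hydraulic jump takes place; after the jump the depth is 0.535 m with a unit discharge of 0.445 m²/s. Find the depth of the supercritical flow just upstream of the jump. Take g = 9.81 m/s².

y₁ = 0.116 m

V₂ = q/y₂ = 0.445/0.535 = 0.832 m/s; Fr₂ = V₂/√(g·y₂) = 0.363.
The Bélanger relation is symmetric: y₁/y₂ = ½[√(1 + 8Fr₂²) − 1] = ½[√2.055 − 1] = 0.217.
y₁ = 0.217 × 0.535 = 0.116 m.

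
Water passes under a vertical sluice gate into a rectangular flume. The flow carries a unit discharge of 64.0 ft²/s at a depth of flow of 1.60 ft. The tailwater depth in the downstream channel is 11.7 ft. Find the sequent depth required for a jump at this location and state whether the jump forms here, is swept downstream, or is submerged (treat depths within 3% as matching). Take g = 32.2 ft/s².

y₂ = 11.8 ft; the jump forms here

V₁ = q/y₁ = 64.0/1.60 = 40.0 ft/s. Fr₁ = V₁/√(g·y₁) = 40.0/√(32.2×1.60) = 5.57.
By Bélanger, y₂/y₁ = ½[√(1 + 8Fr₁²) − 1] = ½[√249.4 − 1] = 7.40.
y₂ = 7.40 × 1.60 = 11.8 ft.
Tailwater y_tw = 11.7 ft: y_tw ≈ y₂, so the jump forms here.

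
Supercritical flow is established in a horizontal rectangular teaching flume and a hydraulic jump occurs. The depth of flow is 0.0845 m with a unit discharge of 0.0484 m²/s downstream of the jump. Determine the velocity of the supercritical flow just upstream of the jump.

V₁ = 1.10 m/s

V₂ = q/y₂ = 0.0484/0.0845 = 0.573 m/s; Fr₂ = V₂/√(g·y₂) = 0.629.
Applying the sequent-depth relation in reverse, y₁/y₂ = ½[√(1 + 8Fr₂²) − 1] = ½[√4.166 − 1] = 0.521.
y₁ = 0.521 × 0.0845 = 0.0440 m.
V₁ = q/y₁ = 0.0484/0.0440 = 1.10 m/s.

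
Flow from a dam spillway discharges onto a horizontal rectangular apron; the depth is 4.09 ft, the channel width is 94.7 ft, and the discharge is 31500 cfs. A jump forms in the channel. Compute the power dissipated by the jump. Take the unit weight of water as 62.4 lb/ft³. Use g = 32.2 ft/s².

q = Q/b = 31500/94.7 = 333 ft²/s; V₁ = q/y₁ = 81.3 ft/s. Fr₁ = V₁/√(g·y₁) = 7.09.
Sequent-depth ratio: y₂/y₁ = ½[√(1 + 8Fr₁²) − 1] = ½[√402.8 − 1] = 9.53.
y₂ = 9.53 × 4.09 = 39.0 ft.
V₂ = q/y₂ = 333/39.0 = 8.53 ft/s. E₁ = y₁ + V₁²/2g = 107 ft; E₂ = y₂ + V₂²/2g = 40.1 ft. ΔE = E₁ − E₂ = 66.7 ft.
P = γ·Q·ΔE/550 = 62.4 × 31500 × 66.7 / 550 = 238259 hp.

P = 238259 hp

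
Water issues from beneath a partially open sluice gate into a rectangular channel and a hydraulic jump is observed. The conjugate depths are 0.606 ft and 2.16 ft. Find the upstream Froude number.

Fr₁ = 2.85

For a rectangular channel the momentum equation gives q² = ½·g·y₁·y₂·(y₁ + y₂) = ½×32.2×0.606×2.16×2.77 = 58.3.
q = √58.3 = 7.63 ft²/s.
V₁ = q/y₁ = 12.6 ft/s; Fr₁ = V₁/√(g·y₁) = 2.85.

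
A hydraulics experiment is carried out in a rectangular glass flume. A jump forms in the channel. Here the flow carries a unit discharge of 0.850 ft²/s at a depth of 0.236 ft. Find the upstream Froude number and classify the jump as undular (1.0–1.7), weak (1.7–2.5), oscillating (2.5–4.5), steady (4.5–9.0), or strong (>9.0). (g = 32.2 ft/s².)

Fr₁ = 1.31; undular jump

V₁ = q/y₁ = 0.850/0.236 = 3.60 ft/s. Fr₁ = V₁/√(g·y₁) = 3.60/√(32.2×0.236) = 1.31.
Fr₁ = 1.31 lies in the undular range.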